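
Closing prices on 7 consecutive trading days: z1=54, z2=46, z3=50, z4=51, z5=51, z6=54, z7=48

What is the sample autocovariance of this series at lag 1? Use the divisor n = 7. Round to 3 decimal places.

-2.924

Mean z̄ = (54 + 46 + 50 + 51 + 51 + 54 + 48)/7 = 50.5714
Deviations: 3.4286, -4.5714, -0.5714, 0.4286, 0.4286, 3.4286, -2.5714
Σ_{t=1}^{6}(z_t−z̄)(z_{t+1}−z̄) = -20.4694
γ_1 = -20.4694 / 7 = -2.924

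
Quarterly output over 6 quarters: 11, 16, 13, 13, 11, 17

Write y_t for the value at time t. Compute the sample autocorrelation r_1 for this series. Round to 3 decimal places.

Mean ȳ = (11 + 16 + 13 + 13 + 11 + 17)/6 = 13.5000
Deviations from mean: -2.5000, 2.5000, -0.5000, -0.5000, -2.5000, 3.5000
Numerator Σ_{t=1}^{5}(y_t−ȳ)(y_{t+1}−ȳ) = -14.7500
Denominator Σ(y_t−ȳ)² = 31.5000
r_1 = -14.7500 / 31.5000 = -0.468

-0.468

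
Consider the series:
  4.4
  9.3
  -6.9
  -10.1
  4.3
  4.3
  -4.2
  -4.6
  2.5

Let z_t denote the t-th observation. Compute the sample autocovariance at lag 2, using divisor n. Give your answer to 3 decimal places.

-27.462

Mean z̄ = (4.4 + 9.3 − 6.9 − 10.1 + 4.3 + 4.3 − 4.2 − 4.6 + 2.5)/9 = -0.1111
Σ_{t=1}^{7}(z_t−z̄)(z_{t+2}−z̄) = -247.1547
γ_2 = -247.1547 / 9 = -27.462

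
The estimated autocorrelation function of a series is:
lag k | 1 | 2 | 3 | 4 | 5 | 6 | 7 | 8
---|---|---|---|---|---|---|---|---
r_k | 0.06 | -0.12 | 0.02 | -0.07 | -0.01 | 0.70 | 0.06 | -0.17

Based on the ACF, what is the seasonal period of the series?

The largest autocorrelation is r_6 = 0.70; the remaining lags stay at or below 0.06.
The dominant spike at lag 6 indicates a seasonal period of 6.

6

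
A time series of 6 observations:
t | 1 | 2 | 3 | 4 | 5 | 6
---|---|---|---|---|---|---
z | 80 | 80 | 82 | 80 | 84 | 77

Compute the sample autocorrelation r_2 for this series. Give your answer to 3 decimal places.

Mean z̄ = (80 + 80 + 82 + 80 + 84 + 77)/6 = 80.5000
Σ(z_t−z̄)(z_{t+2}−z̄) = (-0.7500) + (0.2500) + (5.2500) + (1.7500) = 6.5000
Denominator Σ(z_t−z̄)² = 27.5000
r_2 = 6.5000 / 27.5000 = 0.236

0.236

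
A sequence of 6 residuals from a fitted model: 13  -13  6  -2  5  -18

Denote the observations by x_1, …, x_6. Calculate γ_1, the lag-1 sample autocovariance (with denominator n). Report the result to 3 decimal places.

Mean x̄ = (13 − 13 + 6 − 2 + 5 − 18)/6 = -1.5000
Σ_{t=1}^{5}(x_t−x̄)(x_{t+1}−x̄) = -367.2500
γ_1 = -367.2500 / 6 = -61.208

-61.208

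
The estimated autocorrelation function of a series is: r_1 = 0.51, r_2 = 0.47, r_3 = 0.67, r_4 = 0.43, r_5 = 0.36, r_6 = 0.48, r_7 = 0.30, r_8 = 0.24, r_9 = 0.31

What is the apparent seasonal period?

3

The largest autocorrelation is r_3 = 0.67; the remaining lags stay at or below 0.51. The elevated value at lag 1 (0.51), dropping to 0.47 at lag 2, reflects decaying short-term dependence rather than seasonality.
The dominant spike at lag 3 indicates a seasonal period of 3.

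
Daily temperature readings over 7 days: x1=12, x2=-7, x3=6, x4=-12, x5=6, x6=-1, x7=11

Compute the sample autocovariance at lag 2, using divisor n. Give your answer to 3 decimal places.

37.259

Mean x̄ = (12 − 7 + 6 − 12 + 6 − 1 + 11)/7 = 2.1429
Σ_{t=1}^{5}(x_t−x̄)(x_{t+2}−x̄) = 260.8163
γ_2 = 260.8163 / 7 = 37.259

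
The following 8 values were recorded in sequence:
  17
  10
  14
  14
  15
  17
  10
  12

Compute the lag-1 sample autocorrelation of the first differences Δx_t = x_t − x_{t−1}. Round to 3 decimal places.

First differences Δx: -7, 4, 0, 1, 2, -7, 2
Mean of differences = -0.7143
Numerator Σ(Δx_t−Δx̄)(Δx_{t+1}−Δx̄) = -54.5102
Denominator Σ(Δx_t−Δx̄)² = 119.4286
r_1(Δx) = -54.5102 / 119.4286 = -0.456

-0.456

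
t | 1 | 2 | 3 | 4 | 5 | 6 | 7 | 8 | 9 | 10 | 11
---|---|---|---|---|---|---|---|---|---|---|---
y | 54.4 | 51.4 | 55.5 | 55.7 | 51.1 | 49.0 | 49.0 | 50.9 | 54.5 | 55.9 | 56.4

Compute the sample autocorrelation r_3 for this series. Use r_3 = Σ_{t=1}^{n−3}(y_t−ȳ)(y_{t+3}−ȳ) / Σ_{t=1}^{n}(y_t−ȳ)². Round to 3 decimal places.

Mean ȳ = (54.4 + 51.4 + 55.5 + 55.7 + 51.1 + 49.0 + 49.0 + 50.9 + 54.5 + 55.9 + 56.4)/11 = 53.0727
Numerator Σ_{t=1}^{8}(y_t−ȳ)(y_{t+3}−ȳ) = -34.0695
Denominator Σ(y_t−ȳ)² = 80.2418
r_3 = -34.0695 / 80.2418 = -0.425

-0.425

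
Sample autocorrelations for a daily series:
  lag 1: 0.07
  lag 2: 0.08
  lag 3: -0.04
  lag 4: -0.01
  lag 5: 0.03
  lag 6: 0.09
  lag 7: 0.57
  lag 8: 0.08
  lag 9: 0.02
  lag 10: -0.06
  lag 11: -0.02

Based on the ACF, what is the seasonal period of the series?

The largest autocorrelation is r_7 = 0.57; the remaining lags stay at or below 0.09.
The dominant spike at lag 7 indicates a seasonal period of 7.

7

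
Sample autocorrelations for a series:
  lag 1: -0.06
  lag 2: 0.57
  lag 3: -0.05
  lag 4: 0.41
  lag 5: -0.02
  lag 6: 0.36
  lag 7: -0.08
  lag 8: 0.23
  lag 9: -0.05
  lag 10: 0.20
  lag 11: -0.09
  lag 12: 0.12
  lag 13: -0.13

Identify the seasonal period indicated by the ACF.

2

The largest autocorrelation is r_2 = 0.57, with weaker echoes at lags 4 (0.41), 6 (0.36), 8 (0.23) and 10 (0.20); the remaining lags stay at or below 0.12.
The dominant spike at lag 2 indicates a seasonal period of 2.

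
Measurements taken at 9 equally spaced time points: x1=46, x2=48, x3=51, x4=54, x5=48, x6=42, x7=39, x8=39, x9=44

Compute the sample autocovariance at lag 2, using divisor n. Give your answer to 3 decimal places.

2.568

Mean x̄ = (46 + 48 + 51 + 54 + 48 + 42 + 39 + 39 + 44)/9 = 45.6667
Σ_{t=1}^{7}(x_t−x̄)(x_{t+2}−x̄) = 23.1111
γ_2 = 23.1111 / 9 = 2.568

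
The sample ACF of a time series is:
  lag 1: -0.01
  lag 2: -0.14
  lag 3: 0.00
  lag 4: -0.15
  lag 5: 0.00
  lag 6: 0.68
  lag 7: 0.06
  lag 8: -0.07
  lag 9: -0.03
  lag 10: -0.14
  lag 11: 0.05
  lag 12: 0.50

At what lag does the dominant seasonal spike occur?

The largest autocorrelation is r_6 = 0.68, with a weaker echo at lag 12 (0.50); the remaining lags stay at or below 0.06.
The dominant spike at lag 6 indicates a seasonal period of 6.

6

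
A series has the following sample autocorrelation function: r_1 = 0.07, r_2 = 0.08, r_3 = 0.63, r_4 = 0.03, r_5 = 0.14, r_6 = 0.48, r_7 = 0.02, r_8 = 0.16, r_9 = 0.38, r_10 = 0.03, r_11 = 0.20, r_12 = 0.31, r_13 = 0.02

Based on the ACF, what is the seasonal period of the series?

3

The largest autocorrelation is r_3 = 0.63, with weaker echoes at lags 6 (0.48), 9 (0.38) and 12 (0.31); the remaining lags stay at or below 0.20.
The dominant spike at lag 3 indicates a seasonal period of 3.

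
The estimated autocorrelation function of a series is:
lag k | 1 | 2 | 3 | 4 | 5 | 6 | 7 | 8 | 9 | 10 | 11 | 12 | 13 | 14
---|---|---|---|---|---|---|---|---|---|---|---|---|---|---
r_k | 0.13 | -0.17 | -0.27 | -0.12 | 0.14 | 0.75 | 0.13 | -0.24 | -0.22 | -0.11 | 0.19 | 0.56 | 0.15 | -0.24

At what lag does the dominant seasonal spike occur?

The largest autocorrelation is r_6 = 0.75, with a weaker echo at lag 12 (0.56); the remaining lags stay at or below 0.19.
The dominant spike at lag 6 indicates a seasonal period of 6.

6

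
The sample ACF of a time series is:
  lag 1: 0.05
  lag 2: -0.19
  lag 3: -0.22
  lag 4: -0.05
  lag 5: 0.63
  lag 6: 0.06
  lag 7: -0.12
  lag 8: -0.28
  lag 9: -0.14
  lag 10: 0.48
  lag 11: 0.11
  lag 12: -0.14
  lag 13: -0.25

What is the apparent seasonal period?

5

The largest autocorrelation is r_5 = 0.63, with a weaker echo at lag 10 (0.48); the remaining lags stay at or below 0.11.
The dominant spike at lag 5 indicates a seasonal period of 5.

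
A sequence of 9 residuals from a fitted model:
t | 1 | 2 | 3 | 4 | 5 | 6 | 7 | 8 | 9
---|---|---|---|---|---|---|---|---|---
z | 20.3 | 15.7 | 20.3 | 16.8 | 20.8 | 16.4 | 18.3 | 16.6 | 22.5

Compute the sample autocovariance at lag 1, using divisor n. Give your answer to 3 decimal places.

-3.120

Mean z̄ = (20.3 + 15.7 + 20.3 + 16.8 + 20.8 + 16.4 + 18.3 + 16.6 + 22.5)/9 = 18.6333
Σ_{t=1}^{8}(z_t−z̄)(z_{t+1}−z̄) = -28.0844
γ_1 = -28.0844 / 9 = -3.120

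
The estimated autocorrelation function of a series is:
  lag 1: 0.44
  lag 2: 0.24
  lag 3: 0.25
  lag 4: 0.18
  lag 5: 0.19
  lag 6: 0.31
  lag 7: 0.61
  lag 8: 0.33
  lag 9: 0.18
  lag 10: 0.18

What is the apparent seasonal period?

The largest autocorrelation is r_7 = 0.61; the remaining lags stay at or below 0.44. The elevated value at lag 1 (0.44), dropping to 0.24 at lag 2, reflects decaying short-term dependence rather than seasonality.
The dominant spike at lag 7 indicates a seasonal period of 7.

7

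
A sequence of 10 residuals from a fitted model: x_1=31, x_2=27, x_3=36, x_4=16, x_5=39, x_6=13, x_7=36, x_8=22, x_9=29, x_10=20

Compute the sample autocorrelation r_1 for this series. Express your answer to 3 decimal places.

Mean x̄ = (31 + 27 + 36 + 16 + 39 + 13 + 36 + 22 + 29 + 20)/10 = 26.9000
Numerator Σ_{t=1}^{9}(x_t−x̄)(x_{t+1}−x̄) = -593.8100
Denominator Σ(x_t−x̄)² = 716.9000
r_1 = -593.8100 / 716.9000 = -0.828

-0.828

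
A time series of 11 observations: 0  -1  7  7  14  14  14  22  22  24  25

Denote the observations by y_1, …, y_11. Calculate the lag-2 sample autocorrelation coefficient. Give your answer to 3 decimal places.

Mean ȳ = (0 − 1 + 7 + 7 + 14 + 14 + 14 + 22 + 22 + 24 + 25)/11 = 13.4545
Numerator Σ_{t=1}^{9}(y_t−ȳ)(y_{t+2}−ȳ) = 371.4959
Denominator Σ(y_t−ȳ)² = 864.7273
r_2 = 371.4959 / 864.7273 = 0.430

0.430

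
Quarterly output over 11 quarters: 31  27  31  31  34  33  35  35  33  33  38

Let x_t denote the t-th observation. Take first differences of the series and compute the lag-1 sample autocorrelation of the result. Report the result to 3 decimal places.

-0.366

First differences Δx: -4, 4, 0, 3, -1, 2, 0, -2, 0, 5
Mean of differences = 0.7000
Numerator Σ(Δx_t−Δx̄)(Δx_{t+1}−Δx̄) = -25.6900
Denominator Σ(Δx_t−Δx̄)² = 70.1000
r_1(Δx) = -25.6900 / 70.1000 = -0.366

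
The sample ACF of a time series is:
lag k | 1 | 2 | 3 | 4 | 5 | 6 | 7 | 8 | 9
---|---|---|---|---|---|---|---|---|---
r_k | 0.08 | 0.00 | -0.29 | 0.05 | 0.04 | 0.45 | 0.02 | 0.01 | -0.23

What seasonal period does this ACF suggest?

6

The largest autocorrelation is r_6 = 0.45; the remaining lags stay at or below 0.08.
The dominant spike at lag 6 indicates a seasonal period of 6.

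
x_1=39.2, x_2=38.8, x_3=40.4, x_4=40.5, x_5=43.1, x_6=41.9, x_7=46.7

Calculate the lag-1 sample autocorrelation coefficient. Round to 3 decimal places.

Mean x̄ = (39.2 + 38.8 + 40.4 + 40.5 + 43.1 + 41.9 + 46.7)/7 = 41.5143
Deviations from mean: -2.3143, -2.7143, -1.1143, -1.0143, 1.5857, 0.3857, 5.1857
Σ(x_t−x̄)(x_{t+1}−x̄) = (6.2816) + (3.0245) + (1.1302) + (-1.6084) + (0.6116) + (2.0002) = 11.4398
Denominator Σ(x_t−x̄)² = 44.5486
r_1 = 11.4398 / 44.5486 = 0.257

0.257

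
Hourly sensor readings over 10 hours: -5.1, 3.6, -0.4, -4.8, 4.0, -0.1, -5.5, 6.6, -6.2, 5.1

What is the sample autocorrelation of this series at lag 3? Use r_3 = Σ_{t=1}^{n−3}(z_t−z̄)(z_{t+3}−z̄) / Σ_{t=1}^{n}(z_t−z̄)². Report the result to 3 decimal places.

Mean z̄ = (-5.1 + 3.6 − 0.4 − 4.8 + 4.0 − 0.1 − 5.5 + 6.6 − 6.2 + 5.1)/10 = -0.2800
Σ(z_t−z̄)(z_{t+3}−z̄) = (21.7864) + (16.6064) + (-0.0216) + (23.5944) + (29.4464) + (-1.0656) + (-28.0836) = 62.2628
Denominator Σ(z_t−z̄)² = 215.6560
r_3 = 62.2628 / 215.6560 = 0.289

0.289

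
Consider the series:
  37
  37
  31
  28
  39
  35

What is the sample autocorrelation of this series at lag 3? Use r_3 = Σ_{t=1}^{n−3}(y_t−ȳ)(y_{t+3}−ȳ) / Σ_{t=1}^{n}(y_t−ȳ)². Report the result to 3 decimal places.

Mean ȳ = (37 + 37 + 31 + 28 + 39 + 35)/6 = 34.5000
Deviations from mean: 2.5000, 2.5000, -3.5000, -6.5000, 4.5000, 0.5000
Σ(y_t−ȳ)(y_{t+3}−ȳ) = (-16.2500) + (11.2500) + (-1.7500) = -6.7500
Denominator Σ(y_t−ȳ)² = 87.5000
r_3 = -6.7500 / 87.5000 = -0.077

-0.077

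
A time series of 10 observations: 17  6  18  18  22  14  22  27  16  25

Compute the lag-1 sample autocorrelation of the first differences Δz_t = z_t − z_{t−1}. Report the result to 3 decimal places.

First differences Δz: -11, 12, 0, 4, -8, 8, 5, -11, 9
Mean of differences = 0.8889
Numerator Σ(Δz_t−Δz̄)(Δz_{t+1}−Δz̄) = -351.6790
Denominator Σ(Δz_t−Δz̄)² = 628.8889
r_1(Δz) = -351.6790 / 628.8889 = -0.559

-0.559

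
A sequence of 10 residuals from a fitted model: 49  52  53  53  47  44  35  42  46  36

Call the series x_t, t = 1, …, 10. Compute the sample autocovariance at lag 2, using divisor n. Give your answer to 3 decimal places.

9.222

Mean x̄ = (49 + 52 + 53 + 53 + 47 + 44 + 35 + 42 + 46 + 36)/10 = 45.7000
Σ_{t=1}^{8}(x_t−x̄)(x_{t+2}−x̄) = 92.2200
γ_2 = 92.2200 / 10 = 9.222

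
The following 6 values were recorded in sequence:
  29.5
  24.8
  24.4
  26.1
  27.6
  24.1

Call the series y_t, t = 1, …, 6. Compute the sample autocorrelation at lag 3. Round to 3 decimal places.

0.065

Mean ȳ = (29.5 + 24.8 + 24.4 + 26.1 + 27.6 + 24.1)/6 = 26.0833
Deviations from mean: 3.4167, -1.2833, -1.6833, 0.0167, 1.5167, -1.9833
Σ(y_t−ȳ)(y_{t+3}−ȳ) = (0.0569) + (-1.9464) + (3.3386) = 1.4492
Denominator Σ(y_t−ȳ)² = 22.3883
r_3 = 1.4492 / 22.3883 = 0.065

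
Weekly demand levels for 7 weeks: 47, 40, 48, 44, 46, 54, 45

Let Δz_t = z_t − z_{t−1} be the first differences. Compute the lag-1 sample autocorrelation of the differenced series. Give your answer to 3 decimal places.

-0.532

First differences Δz: -7, 8, -4, 2, 8, -9
Mean of differences = -0.3333
Numerator Σ(Δz_t−Δz̄)(Δz_{t+1}−Δz̄) = -147.4444
Denominator Σ(Δz_t−Δz̄)² = 277.3333
r_1(Δz) = -147.4444 / 277.3333 = -0.532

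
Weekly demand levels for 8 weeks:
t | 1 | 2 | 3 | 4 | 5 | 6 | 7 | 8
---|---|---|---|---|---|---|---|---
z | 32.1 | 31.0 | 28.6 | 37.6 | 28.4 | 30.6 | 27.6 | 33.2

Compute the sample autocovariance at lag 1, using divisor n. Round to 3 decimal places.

Mean z̄ = (32.1 + 31.0 + 28.6 + 37.6 + 28.4 + 30.6 + 27.6 + 33.2)/8 = 31.1375
Σ_{t=1}^{7}(z_t−z̄)(z_{t+1}−z̄) = -37.7964
γ_1 = -37.7964 / 8 = -4.725

-4.725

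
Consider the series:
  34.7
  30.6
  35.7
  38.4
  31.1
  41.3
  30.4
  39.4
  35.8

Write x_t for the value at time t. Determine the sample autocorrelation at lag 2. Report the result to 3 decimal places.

0.353

Mean x̄ = (34.7 + 30.6 + 35.7 + 38.4 + 31.1 + 41.3 + 30.4 + 39.4 + 35.8)/9 = 35.2667
Numerator Σ_{t=1}^{7}(x_t−x̄)(x_{t+2}−x̄) = 44.8511
Denominator Σ(x_t−x̄)² = 126.9200
r_2 = 44.8511 / 126.9200 = 0.353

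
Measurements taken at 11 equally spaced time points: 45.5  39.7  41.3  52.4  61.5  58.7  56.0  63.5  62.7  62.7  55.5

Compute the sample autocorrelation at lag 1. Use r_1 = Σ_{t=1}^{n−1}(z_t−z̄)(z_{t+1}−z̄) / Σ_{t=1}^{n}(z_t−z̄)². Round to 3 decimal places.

Mean z̄ = (45.5 + 39.7 + 41.3 + 52.4 + 61.5 + 58.7 + 56.0 + 63.5 + 62.7 + 62.7 + 55.5)/11 = 54.5000
Numerator Σ_{t=1}^{10}(z_t−z̄)(z_{t+1}−z̄) = 540.0200
Denominator Σ(z_t−z̄)² = 764.0600
r_1 = 540.0200 / 764.0600 = 0.707

0.707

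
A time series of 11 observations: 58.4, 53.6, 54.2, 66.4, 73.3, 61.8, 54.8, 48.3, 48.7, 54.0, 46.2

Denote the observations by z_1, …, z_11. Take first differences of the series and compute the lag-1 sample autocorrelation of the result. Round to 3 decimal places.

First differences Δz: -4.8, 0.6, 12.2, 6.9, -11.5, -7.0, -6.5, 0.4, 5.3, -7.8
Mean of differences = -1.2200
Numerator Σ(Δz_t−Δz̄)(Δz_{t+1}−Δz̄) = 92.4496
Denominator Σ(Δz_t−Δz̄)² = 517.5560
r_1(Δz) = 92.4496 / 517.5560 = 0.179

0.179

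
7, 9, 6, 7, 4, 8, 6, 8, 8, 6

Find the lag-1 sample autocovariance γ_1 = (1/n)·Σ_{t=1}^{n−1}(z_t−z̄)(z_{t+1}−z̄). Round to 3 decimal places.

Mean z̄ = (7 + 9 + 6 + 7 + 4 + 8 + 6 + 8 + 8 + 6)/10 = 6.9000
Σ_{t=1}^{9}(z_t−z̄)(z_{t+1}−z̄) = -7.0100
γ_1 = -7.0100 / 10 = -0.701

-0.701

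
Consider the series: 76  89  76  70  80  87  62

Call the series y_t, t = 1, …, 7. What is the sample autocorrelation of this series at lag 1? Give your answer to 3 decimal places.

-0.303

Mean ȳ = (76 + 89 + 76 + 70 + 80 + 87 + 62)/7 = 77.1429
Deviations from mean: -1.1429, 11.8571, -1.1429, -7.1429, 2.8571, 9.8571, -15.1429
Σ(y_t−ȳ)(y_{t+1}−ȳ) = (-13.5510) + (-13.5510) + (8.1633) + (-20.4082) + (28.1633) + (-149.2653) = -160.4490
Denominator Σ(y_t−ȳ)² = 528.8571
r_1 = -160.4490 / 528.8571 = -0.303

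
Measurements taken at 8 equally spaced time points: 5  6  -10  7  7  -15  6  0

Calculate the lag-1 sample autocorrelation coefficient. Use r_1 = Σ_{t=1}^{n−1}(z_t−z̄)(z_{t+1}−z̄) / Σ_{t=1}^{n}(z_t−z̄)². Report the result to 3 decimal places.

Mean z̄ = (5 + 6 − 10 + 7 + 7 − 15 + 6 + 0)/8 = 0.7500
Σ(z_t−z̄)(z_{t+1}−z̄) = (22.3125) + (-56.4375) + (-67.1875) + (39.0625) + (-98.4375) + (-82.6875) + (-3.9375) = -247.3125
Denominator Σ(z_t−z̄)² = 515.5000
r_1 = -247.3125 / 515.5000 = -0.480

-0.480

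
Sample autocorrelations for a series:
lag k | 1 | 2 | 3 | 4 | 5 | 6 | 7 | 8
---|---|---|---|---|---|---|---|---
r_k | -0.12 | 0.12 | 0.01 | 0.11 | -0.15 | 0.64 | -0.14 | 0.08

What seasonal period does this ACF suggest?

6

The largest autocorrelation is r_6 = 0.64; the remaining lags stay at or below 0.12.
The dominant spike at lag 6 indicates a seasonal period of 6.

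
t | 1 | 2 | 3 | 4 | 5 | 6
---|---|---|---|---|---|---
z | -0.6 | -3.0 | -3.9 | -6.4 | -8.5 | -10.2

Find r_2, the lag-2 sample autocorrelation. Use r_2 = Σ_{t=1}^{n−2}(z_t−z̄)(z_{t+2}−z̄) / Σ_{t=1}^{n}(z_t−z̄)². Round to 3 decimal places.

Mean z̄ = (-0.6 − 3.0 − 3.9 − 6.4 − 8.5 − 10.2)/6 = -5.4333
Deviations from mean: 4.8333, 2.4333, 1.5333, -0.9667, -3.0667, -4.7667
Σ(z_t−z̄)(z_{t+2}−z̄) = (7.4111) + (-2.3522) + (-4.7022) + (4.6078) = 4.9644
Denominator Σ(z_t−z̄)² = 64.6933
r_2 = 4.9644 / 64.6933 = 0.077

0.077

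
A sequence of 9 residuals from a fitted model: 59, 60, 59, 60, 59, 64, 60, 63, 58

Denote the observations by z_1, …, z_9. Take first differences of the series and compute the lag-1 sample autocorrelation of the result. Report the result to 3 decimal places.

First differences Δz: 1, -1, 1, -1, 5, -4, 3, -5
Mean of differences = -0.1250
Numerator Σ(Δz_t−Δz̄)(Δz_{t+1}−Δz̄) = -54.6406
Denominator Σ(Δz_t−Δz̄)² = 78.8750
r_1(Δz) = -54.6406 / 78.8750 = -0.693

-0.693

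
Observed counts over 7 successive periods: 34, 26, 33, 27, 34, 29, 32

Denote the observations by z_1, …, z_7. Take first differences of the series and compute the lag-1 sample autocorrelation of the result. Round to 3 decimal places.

First differences Δz: -8, 7, -6, 7, -5, 3
Mean of differences = -0.3333
Numerator Σ(Δz_t−Δz̄)(Δz_{t+1}−Δz̄) = -189.1111
Denominator Σ(Δz_t−Δz̄)² = 231.3333
r_1(Δz) = -189.1111 / 231.3333 = -0.817

-0.817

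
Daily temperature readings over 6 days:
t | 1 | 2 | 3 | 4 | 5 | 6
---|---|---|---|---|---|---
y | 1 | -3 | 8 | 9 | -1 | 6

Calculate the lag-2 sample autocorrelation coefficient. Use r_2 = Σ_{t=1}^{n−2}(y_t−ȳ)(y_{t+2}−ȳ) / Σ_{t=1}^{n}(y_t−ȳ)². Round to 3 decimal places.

-0.414

Mean ȳ = (1 − 3 + 8 + 9 − 1 + 6)/6 = 3.3333
Deviations from mean: -2.3333, -6.3333, 4.6667, 5.6667, -4.3333, 2.6667
Numerator Σ_{t=1}^{4}(y_t−ȳ)(y_{t+2}−ȳ) = -51.8889
Denominator Σ(y_t−ȳ)² = 125.3333
r_2 = -51.8889 / 125.3333 = -0.414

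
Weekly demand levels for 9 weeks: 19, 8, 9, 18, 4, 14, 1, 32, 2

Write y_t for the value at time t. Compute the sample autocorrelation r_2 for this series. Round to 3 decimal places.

0.285

Mean ȳ = (19 + 8 + 9 + 18 + 4 + 14 + 1 + 32 + 2)/9 = 11.8889
Numerator Σ_{t=1}^{7}(y_t−ȳ)(y_{t+2}−ȳ) = 227.4198
Denominator Σ(y_t−ȳ)² = 798.8889
r_2 = 227.4198 / 798.8889 = 0.285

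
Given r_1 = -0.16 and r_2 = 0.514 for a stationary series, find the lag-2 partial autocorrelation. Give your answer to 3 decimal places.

0.501

φ_{22} = (r_2 − r_1²) / (1 − r_1²)
r_1² = (-0.16)² = 0.0256
Numerator = 0.514 − 0.0256 = 0.4884; denominator = 1 − 0.0256 = 0.9744
φ_{22} = 0.4884 / 0.9744 = 0.501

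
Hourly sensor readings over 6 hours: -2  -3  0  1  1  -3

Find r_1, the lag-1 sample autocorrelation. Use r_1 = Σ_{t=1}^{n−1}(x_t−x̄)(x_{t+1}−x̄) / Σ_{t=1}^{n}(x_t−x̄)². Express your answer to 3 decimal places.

0.111

Mean x̄ = (-2 − 3 + 0 + 1 + 1 − 3)/6 = -1.0000
Deviations from mean: -1.0000, -2.0000, 1.0000, 2.0000, 2.0000, -2.0000
Σ(x_t−x̄)(x_{t+1}−x̄) = (2.0000) + (-2.0000) + (2.0000) + (4.0000) + (-4.0000) = 2.0000
Denominator Σ(x_t−x̄)² = 18.0000
r_1 = 2.0000 / 18.0000 = 0.111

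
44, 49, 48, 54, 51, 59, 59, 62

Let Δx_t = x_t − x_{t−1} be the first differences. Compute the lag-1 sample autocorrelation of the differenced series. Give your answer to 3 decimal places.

First differences Δx: 5, -1, 6, -3, 8, 0, 3
Mean of differences = 2.5714
Numerator Σ(Δx_t−Δx̄)(Δx_{t+1}−Δx̄) = -85.3265
Denominator Σ(Δx_t−Δx̄)² = 97.7143
r_1(Δx) = -85.3265 / 97.7143 = -0.873

-0.873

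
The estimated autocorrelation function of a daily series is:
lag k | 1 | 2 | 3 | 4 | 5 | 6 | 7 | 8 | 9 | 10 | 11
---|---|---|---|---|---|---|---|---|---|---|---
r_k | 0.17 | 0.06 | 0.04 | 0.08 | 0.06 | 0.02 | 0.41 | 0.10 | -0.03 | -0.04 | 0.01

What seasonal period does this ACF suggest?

7

The largest autocorrelation is r_7 = 0.41; the remaining lags stay at or below 0.17.
The dominant spike at lag 7 indicates a seasonal period of 7.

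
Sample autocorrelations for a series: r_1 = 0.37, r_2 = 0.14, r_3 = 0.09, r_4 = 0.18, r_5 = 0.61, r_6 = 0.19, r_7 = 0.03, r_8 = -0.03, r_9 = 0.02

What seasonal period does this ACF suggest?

The largest autocorrelation is r_5 = 0.61; the remaining lags stay at or below 0.37. The elevated value at lag 1 (0.37), dropping to 0.14 at lag 2, reflects decaying short-term dependence rather than seasonality.
The dominant spike at lag 5 indicates a seasonal period of 5.

5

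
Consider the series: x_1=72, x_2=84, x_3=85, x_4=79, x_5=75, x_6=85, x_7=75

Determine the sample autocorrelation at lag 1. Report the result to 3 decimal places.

-0.320

Mean x̄ = (72 + 84 + 85 + 79 + 75 + 85 + 75)/7 = 79.2857
Deviations from mean: -7.2857, 4.7143, 5.7143, -0.2857, -4.2857, 5.7143, -4.2857
Σ(x_t−x̄)(x_{t+1}−x̄) = (-34.3469) + (26.9388) + (-1.6327) + (1.2245) + (-24.4898) + (-24.4898) = -56.7959
Denominator Σ(x_t−x̄)² = 177.4286
r_1 = -56.7959 / 177.4286 = -0.320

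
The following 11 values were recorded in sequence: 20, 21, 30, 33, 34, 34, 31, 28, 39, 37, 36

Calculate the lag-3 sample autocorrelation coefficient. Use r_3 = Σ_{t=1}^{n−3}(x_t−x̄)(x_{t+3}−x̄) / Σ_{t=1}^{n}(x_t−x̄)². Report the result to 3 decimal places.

-0.148

Mean x̄ = (20 + 21 + 30 + 33 + 34 + 34 + 31 + 28 + 39 + 37 + 36)/11 = 31.1818
Numerator Σ_{t=1}^{8}(x_t−x̄)(x_{t+3}−x̄) = -56.0083
Denominator Σ(x_t−x̄)² = 377.6364
r_3 = -56.0083 / 377.6364 = -0.148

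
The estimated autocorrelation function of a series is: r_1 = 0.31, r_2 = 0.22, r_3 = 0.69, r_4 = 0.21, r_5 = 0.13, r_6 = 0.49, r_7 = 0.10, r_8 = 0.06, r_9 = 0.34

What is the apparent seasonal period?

3

The largest autocorrelation is r_3 = 0.69, with weaker echoes at lags 6 (0.49) and 9 (0.34); the remaining lags stay at or below 0.31. The elevated value at lag 1 (0.31), dropping to 0.22 at lag 2, reflects decaying short-term dependence rather than seasonality.
The dominant spike at lag 3 indicates a seasonal period of 3.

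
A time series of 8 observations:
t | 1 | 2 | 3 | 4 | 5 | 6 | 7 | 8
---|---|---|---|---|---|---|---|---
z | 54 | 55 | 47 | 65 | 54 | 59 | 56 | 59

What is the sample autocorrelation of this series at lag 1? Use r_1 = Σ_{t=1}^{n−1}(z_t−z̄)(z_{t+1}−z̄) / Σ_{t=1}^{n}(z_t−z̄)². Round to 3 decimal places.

-0.498

Mean z̄ = (54 + 55 + 47 + 65 + 54 + 59 + 56 + 59)/8 = 56.1250
Deviations from mean: -2.1250, -1.1250, -9.1250, 8.8750, -2.1250, 2.8750, -0.1250, 2.8750
Σ(z_t−z̄)(z_{t+1}−z̄) = (2.3906) + (10.2656) + (-80.9844) + (-18.8594) + (-6.1094) + (-0.3594) + (-0.3594) = -94.0156
Denominator Σ(z_t−z̄)² = 188.8750
r_1 = -94.0156 / 188.8750 = -0.498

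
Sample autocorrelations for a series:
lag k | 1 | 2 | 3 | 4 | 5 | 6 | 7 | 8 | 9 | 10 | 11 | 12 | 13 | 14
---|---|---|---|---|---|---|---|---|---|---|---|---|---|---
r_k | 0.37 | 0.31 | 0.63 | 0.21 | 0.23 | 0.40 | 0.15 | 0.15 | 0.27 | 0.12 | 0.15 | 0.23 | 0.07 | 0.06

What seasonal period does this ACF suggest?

The largest autocorrelation is r_3 = 0.63, with a weaker echo at lag 6 (0.40); the remaining lags stay at or below 0.37. The elevated value at lag 1 (0.37), dropping to 0.31 at lag 2, reflects decaying short-term dependence rather than seasonality.
The dominant spike at lag 3 indicates a seasonal period of 3.

3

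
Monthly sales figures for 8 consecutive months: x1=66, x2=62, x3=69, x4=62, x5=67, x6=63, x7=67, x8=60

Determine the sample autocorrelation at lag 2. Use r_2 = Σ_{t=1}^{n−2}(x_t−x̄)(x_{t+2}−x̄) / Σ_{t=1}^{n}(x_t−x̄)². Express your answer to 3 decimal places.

0.586

Mean x̄ = (66 + 62 + 69 + 62 + 67 + 63 + 67 + 60)/8 = 64.5000
Deviations from mean: 1.5000, -2.5000, 4.5000, -2.5000, 2.5000, -1.5000, 2.5000, -4.5000
Σ(x_t−x̄)(x_{t+2}−x̄) = (6.7500) + (6.2500) + (11.2500) + (3.7500) + (6.2500) + (6.7500) = 41.0000
Denominator Σ(x_t−x̄)² = 70.0000
r_2 = 41.0000 / 70.0000 = 0.586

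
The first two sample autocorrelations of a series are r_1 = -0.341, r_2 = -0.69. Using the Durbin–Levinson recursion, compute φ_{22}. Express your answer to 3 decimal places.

-0.912

φ_{22} = (r_2 − r_1²) / (1 − r_1²)
r_1² = (-0.341)² = 0.116281
Numerator = -0.69 − 0.1163 = -0.8063; denominator = 1 − 0.1163 = 0.8837
φ_{22} = -0.8063 / 0.8837 = -0.912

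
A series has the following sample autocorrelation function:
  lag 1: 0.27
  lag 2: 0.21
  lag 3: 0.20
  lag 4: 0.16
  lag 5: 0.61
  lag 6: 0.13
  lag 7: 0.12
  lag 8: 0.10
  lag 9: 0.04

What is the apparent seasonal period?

5

The largest autocorrelation is r_5 = 0.61; the remaining lags stay at or below 0.27. The elevated value at lag 1 (0.27), dropping to 0.21 at lag 2, reflects decaying short-term dependence rather than seasonality.
The dominant spike at lag 5 indicates a seasonal period of 5.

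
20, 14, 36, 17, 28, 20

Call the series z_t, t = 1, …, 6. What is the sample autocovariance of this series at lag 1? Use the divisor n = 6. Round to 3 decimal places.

Mean z̄ = (20 + 14 + 36 + 17 + 28 + 20)/6 = 22.5000
Σ_{t=1}^{5}(z_t−z̄)(z_{t+1}−z̄) = -211.7500
γ_1 = -211.7500 / 6 = -35.292

-35.292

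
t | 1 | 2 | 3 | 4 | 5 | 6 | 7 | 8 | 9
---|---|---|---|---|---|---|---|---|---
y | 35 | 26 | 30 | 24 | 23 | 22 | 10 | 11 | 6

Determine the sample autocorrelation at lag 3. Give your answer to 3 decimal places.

-0.008

Mean ȳ = (35 + 26 + 30 + 24 + 23 + 22 + 10 + 11 + 6)/9 = 20.7778
Numerator Σ_{t=1}^{6}(y_t−ȳ)(y_{t+3}−ȳ) = -5.8148
Denominator Σ(y_t−ȳ)² = 761.5556
r_3 = -5.8148 / 761.5556 = -0.008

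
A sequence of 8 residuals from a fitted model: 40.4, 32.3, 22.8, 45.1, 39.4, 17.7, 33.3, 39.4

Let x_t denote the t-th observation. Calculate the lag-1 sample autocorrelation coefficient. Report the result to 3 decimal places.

-0.226

Mean x̄ = (40.4 + 32.3 + 22.8 + 45.1 + 39.4 + 17.7 + 33.3 + 39.4)/8 = 33.8000
Deviations from mean: 6.6000, -1.5000, -11.0000, 11.3000, 5.6000, -16.1000, -0.5000, 5.6000
Numerator Σ_{t=1}^{7}(x_t−x̄)(x_{t+1}−x̄) = -139.3300
Denominator Σ(x_t−x̄)² = 616.6800
r_1 = -139.3300 / 616.6800 = -0.226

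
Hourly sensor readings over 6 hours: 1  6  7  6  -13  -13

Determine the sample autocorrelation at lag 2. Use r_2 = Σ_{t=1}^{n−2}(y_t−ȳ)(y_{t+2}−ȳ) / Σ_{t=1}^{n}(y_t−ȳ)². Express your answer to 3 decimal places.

Mean ȳ = (1 + 6 + 7 + 6 − 13 − 13)/6 = -1.0000
Deviations from mean: 2.0000, 7.0000, 8.0000, 7.0000, -12.0000, -12.0000
Σ(y_t−ȳ)(y_{t+2}−ȳ) = (16.0000) + (49.0000) + (-96.0000) + (-84.0000) = -115.0000
Denominator Σ(y_t−ȳ)² = 454.0000
r_2 = -115.0000 / 454.0000 = -0.253

-0.253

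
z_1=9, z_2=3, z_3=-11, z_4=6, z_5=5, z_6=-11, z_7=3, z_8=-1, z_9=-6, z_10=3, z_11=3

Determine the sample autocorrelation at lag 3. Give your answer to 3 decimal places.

0.601

Mean z̄ = (9 + 3 − 11 + 6 + 5 − 11 + 3 − 1 − 6 + 3 + 3)/11 = 0.2727
Numerator Σ_{t=1}^{8}(z_t−z̄)(z_{t+3}−z̄) = 274.2314
Denominator Σ(z_t−z̄)² = 456.1818
r_3 = 274.2314 / 456.1818 = 0.601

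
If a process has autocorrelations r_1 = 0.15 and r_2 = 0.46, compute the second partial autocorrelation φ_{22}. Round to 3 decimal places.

φ_{22} = (r_2 − r_1²) / (1 − r_1²)
r_1² = (0.15)² = 0.0225
Numerator = 0.46 − 0.0225 = 0.4375; denominator = 1 − 0.0225 = 0.9775
φ_{22} = 0.4375 / 0.9775 = 0.448

0.448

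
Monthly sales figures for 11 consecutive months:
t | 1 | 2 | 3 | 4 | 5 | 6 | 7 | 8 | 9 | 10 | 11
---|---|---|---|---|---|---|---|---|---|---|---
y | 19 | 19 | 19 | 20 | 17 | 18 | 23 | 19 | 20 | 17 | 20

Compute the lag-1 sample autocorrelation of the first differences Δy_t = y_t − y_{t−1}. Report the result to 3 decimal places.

First differences Δy: 0, 0, 1, -3, 1, 5, -4, 1, -3, 3
Mean of differences = 0.1000
Numerator Σ(Δy_t−Δȳ)(Δy_{t+1}−Δȳ) = -36.8100
Denominator Σ(Δy_t−Δȳ)² = 70.9000
r_1(Δy) = -36.8100 / 70.9000 = -0.519

-0.519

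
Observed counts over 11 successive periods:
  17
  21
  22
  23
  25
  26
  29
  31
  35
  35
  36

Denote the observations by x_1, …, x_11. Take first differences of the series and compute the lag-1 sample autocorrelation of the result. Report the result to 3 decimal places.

-0.249

First differences Δx: 4, 1, 1, 2, 1, 3, 2, 4, 0, 1
Mean of differences = 1.9000
Numerator Σ(Δx_t−Δx̄)(Δx_{t+1}−Δx̄) = -4.2100
Denominator Σ(Δx_t−Δx̄)² = 16.9000
r_1(Δx) = -4.2100 / 16.9000 = -0.249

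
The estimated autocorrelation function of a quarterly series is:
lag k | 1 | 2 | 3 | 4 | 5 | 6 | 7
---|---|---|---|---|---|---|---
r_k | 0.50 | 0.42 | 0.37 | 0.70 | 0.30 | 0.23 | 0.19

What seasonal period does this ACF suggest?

4

The largest autocorrelation is r_4 = 0.70; the remaining lags stay at or below 0.50. The elevated value at lag 1 (0.50), dropping to 0.42 at lag 2, reflects decaying short-term dependence rather than seasonality.
The dominant spike at lag 4 indicates a seasonal period of 4.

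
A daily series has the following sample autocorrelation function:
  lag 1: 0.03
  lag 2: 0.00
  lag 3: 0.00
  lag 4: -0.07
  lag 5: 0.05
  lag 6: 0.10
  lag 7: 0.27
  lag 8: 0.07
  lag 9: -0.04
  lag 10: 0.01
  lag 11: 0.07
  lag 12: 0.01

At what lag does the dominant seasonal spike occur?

The largest autocorrelation is r_7 = 0.27; the remaining lags stay at or below 0.10.
The dominant spike at lag 7 indicates a seasonal period of 7.

7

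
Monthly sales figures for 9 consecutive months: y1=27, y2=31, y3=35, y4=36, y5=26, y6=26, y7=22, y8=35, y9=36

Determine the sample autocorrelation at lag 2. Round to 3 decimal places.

Mean ȳ = (27 + 31 + 35 + 36 + 26 + 26 + 22 + 35 + 36)/9 = 30.4444
Numerator Σ_{t=1}^{7}(y_t−ȳ)(y_{t+2}−ȳ) = -87.1728
Denominator Σ(y_t−ȳ)² = 226.2222
r_2 = -87.1728 / 226.2222 = -0.385

-0.385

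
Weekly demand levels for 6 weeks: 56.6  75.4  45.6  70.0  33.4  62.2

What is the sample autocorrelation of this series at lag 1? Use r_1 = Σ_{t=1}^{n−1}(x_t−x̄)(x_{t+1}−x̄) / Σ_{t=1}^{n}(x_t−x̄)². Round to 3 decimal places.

Mean x̄ = (56.6 + 75.4 + 45.6 + 70.0 + 33.4 + 62.2)/6 = 57.2000
Deviations from mean: -0.6000, 18.2000, -11.6000, 12.8000, -23.8000, 5.0000
Σ(x_t−x̄)(x_{t+1}−x̄) = (-10.9200) + (-211.1200) + (-148.4800) + (-304.6400) + (-119.0000) = -794.1600
Denominator Σ(x_t−x̄)² = 1221.4400
r_1 = -794.1600 / 1221.4400 = -0.650

-0.650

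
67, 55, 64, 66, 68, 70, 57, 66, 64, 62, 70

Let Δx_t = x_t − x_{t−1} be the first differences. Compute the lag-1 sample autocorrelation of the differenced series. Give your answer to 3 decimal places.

-0.461

First differences Δx: -12, 9, 2, 2, 2, -13, 9, -2, -2, 8
Mean of differences = 0.3000
Numerator Σ(Δx_t−Δx̄)(Δx_{t+1}−Δx̄) = -257.1900
Denominator Σ(Δx_t−Δx̄)² = 558.1000
r_1(Δx) = -257.1900 / 558.1000 = -0.461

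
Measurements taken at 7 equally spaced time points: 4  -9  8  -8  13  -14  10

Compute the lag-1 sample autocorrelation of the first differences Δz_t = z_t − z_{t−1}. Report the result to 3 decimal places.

-0.831

First differences Δz: -13, 17, -16, 21, -27, 24
Mean of differences = 1.0000
Numerator Σ(Δz_t−Δz̄)(Δz_{t+1}−Δz̄) = -2040.0000
Denominator Σ(Δz_t−Δz̄)² = 2454.0000
r_1(Δz) = -2040.0000 / 2454.0000 = -0.831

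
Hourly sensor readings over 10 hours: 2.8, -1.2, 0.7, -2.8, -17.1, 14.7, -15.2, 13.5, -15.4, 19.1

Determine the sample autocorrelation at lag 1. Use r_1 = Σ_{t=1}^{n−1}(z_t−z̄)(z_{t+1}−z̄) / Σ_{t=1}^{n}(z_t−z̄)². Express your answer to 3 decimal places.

Mean z̄ = (2.8 − 1.2 + 0.7 − 2.8 − 17.1 + 14.7 − 15.2 + 13.5 − 15.4 + 19.1)/10 = -0.0900
Numerator Σ_{t=1}^{9}(z_t−z̄)(z_{t+1}−z̄) = -1142.3901
Denominator Σ(z_t−z̄)² = 1541.2890
r_1 = -1142.3901 / 1541.2890 = -0.741

-0.741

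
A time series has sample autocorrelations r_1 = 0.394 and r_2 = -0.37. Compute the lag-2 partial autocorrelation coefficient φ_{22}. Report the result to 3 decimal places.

φ_{22} = (r_2 − r_1²) / (1 − r_1²)
r_1² = (0.394)² = 0.155236
Numerator = -0.37 − 0.1552 = -0.5252; denominator = 1 − 0.1552 = 0.8448
φ_{22} = -0.5252 / 0.8448 = -0.622

-0.622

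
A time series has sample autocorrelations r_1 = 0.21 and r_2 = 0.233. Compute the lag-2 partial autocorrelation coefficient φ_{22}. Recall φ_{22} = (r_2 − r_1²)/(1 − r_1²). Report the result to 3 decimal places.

0.198

φ_{22} = (r_2 − r_1²) / (1 − r_1²)
r_1² = (0.21)² = 0.0441
Numerator = 0.233 − 0.0441 = 0.1889; denominator = 1 − 0.0441 = 0.9559
φ_{22} = 0.1889 / 0.9559 = 0.198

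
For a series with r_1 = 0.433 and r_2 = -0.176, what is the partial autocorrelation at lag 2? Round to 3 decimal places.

-0.447

φ_{22} = (r_2 − r_1²) / (1 − r_1²)
r_1² = (0.433)² = 0.187489
Numerator = -0.176 − 0.1875 = -0.3635; denominator = 1 − 0.1875 = 0.8125
φ_{22} = -0.3635 / 0.8125 = -0.447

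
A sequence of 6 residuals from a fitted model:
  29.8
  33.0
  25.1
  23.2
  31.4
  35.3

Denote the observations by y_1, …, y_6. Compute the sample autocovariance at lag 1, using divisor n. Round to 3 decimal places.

Mean ȳ = (29.8 + 33.0 + 25.1 + 23.2 + 31.4 + 35.3)/6 = 29.6333
Deviations: 0.1667, 3.3667, -4.5333, -6.4333, 1.7667, 5.6667
Σ_{t=1}^{5}(y_t−ȳ)(y_{t+1}−ȳ) = 13.1089
γ_1 = 13.1089 / 6 = 2.185

2.185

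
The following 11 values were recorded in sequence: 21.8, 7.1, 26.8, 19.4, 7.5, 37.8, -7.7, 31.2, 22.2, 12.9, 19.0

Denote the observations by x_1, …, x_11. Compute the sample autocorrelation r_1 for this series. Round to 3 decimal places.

Mean x̄ = (21.8 + 7.1 + 26.8 + 19.4 + 7.5 + 37.8 − 7.7 + 31.2 + 22.2 + 12.9 + 19.0)/11 = 18.0000
Numerator Σ_{t=1}^{10}(x_t−x̄)(x_{t+1}−x̄) = -1166.8000
Denominator Σ(x_t−x̄)² = 1594.3200
r_1 = -1166.8000 / 1594.3200 = -0.732

-0.732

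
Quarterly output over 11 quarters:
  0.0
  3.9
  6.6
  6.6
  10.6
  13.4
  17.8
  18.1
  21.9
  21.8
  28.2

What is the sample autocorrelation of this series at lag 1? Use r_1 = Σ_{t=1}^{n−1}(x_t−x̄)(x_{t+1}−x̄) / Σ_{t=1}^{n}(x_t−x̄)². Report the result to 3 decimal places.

0.664

Mean x̄ = (0.0 + 3.9 + 6.6 + 6.6 + 10.6 + 13.4 + 17.8 + 18.1 + 21.9 + 21.8 + 28.2)/11 = 13.5364
Numerator Σ_{t=1}^{10}(x_t−x̄)(x_{t+1}−x̄) = 513.4978
Denominator Σ(x_t−x̄)² = 773.2255
r_1 = 513.4978 / 773.2255 = 0.664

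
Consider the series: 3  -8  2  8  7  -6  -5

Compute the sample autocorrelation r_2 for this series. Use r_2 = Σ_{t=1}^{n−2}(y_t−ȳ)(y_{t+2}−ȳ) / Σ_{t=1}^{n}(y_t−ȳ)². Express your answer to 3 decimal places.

-0.516

Mean ȳ = (3 − 8 + 2 + 8 + 7 − 6 − 5)/7 = 0.1429
Deviations from mean: 2.8571, -8.1429, 1.8571, 7.8571, 6.8571, -6.1429, -5.1429
Numerator Σ_{t=1}^{5}(y_t−ȳ)(y_{t+2}−ȳ) = -129.4694
Denominator Σ(y_t−ȳ)² = 250.8571
r_2 = -129.4694 / 250.8571 = -0.516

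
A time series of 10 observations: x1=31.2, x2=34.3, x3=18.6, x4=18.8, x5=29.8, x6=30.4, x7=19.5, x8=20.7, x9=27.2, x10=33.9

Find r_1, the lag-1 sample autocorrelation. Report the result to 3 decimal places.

Mean x̄ = (31.2 + 34.3 + 18.6 + 18.8 + 29.8 + 30.4 + 19.5 + 20.7 + 27.2 + 33.9)/10 = 26.4400
Numerator Σ_{t=1}^{9}(x_t−x̄)(x_{t+1}−x̄) = 36.9844
Denominator Σ(x_t−x̄)² = 368.5840
r_1 = 36.9844 / 368.5840 = 0.100

0.100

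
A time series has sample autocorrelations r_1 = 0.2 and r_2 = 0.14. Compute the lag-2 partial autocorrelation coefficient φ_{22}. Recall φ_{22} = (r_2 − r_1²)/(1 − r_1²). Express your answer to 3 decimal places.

0.104

φ_{22} = (r_2 − r_1²) / (1 − r_1²)
r_1² = (0.2)² = 0.04
Numerator = 0.14 − 0.0400 = 0.1000; denominator = 1 − 0.0400 = 0.9600
φ_{22} = 0.1000 / 0.9600 = 0.104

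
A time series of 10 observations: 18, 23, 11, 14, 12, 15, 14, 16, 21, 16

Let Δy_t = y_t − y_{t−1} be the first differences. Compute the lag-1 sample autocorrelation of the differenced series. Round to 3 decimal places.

First differences Δy: 5, -12, 3, -2, 3, -1, 2, 5, -5
Mean of differences = -0.2222
Numerator Σ(Δy_t−Δȳ)(Δy_{t+1}−Δȳ) = -128.4938
Denominator Σ(Δy_t−Δȳ)² = 245.5556
r_1(Δy) = -128.4938 / 245.5556 = -0.523

-0.523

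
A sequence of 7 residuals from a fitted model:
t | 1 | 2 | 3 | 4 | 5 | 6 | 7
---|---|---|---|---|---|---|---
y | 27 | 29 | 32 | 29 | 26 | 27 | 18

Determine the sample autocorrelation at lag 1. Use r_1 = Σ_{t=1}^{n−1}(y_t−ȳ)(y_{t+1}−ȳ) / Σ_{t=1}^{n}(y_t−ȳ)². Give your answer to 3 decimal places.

0.166

Mean ȳ = (27 + 29 + 32 + 29 + 26 + 27 + 18)/7 = 26.8571
Deviations from mean: 0.1429, 2.1429, 5.1429, 2.1429, -0.8571, 0.1429, -8.8571
Σ(y_t−ȳ)(y_{t+1}−ȳ) = (0.3061) + (11.0204) + (11.0204) + (-1.8367) + (-0.1224) + (-1.2653) = 19.1224
Denominator Σ(y_t−ȳ)² = 114.8571
r_1 = 19.1224 / 114.8571 = 0.166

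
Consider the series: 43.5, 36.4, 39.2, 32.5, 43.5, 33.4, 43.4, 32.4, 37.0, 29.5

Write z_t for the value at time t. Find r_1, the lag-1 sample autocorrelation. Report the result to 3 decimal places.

-0.499

Mean z̄ = (43.5 + 36.4 + 39.2 + 32.5 + 43.5 + 33.4 + 43.4 + 32.4 + 37.0 + 29.5)/10 = 37.0800
Numerator Σ_{t=1}^{9}(z_t−z̄)(z_{t+1}−z̄) = -120.4004
Denominator Σ(z_t−z̄)² = 241.2160
r_1 = -120.4004 / 241.2160 = -0.499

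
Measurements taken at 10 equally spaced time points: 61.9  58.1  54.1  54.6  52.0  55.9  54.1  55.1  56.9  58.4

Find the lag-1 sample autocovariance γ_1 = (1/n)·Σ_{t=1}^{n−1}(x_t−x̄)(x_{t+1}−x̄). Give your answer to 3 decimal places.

Mean x̄ = (61.9 + 58.1 + 54.1 + 54.6 + 52.0 + 55.9 + 54.1 + 55.1 + 56.9 + 58.4)/10 = 56.1100
Σ_{t=1}^{9}(x_t−x̄)(x_{t+1}−x̄) = 21.0899
γ_1 = 21.0899 / 10 = 2.109

2.109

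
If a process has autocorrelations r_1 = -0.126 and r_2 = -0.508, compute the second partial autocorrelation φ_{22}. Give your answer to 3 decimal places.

φ_{22} = (r_2 − r_1²) / (1 − r_1²)
r_1² = (-0.126)² = 0.015876
Numerator = -0.508 − 0.0159 = -0.5239; denominator = 1 − 0.0159 = 0.9841
φ_{22} = -0.5239 / 0.9841 = -0.532

-0.532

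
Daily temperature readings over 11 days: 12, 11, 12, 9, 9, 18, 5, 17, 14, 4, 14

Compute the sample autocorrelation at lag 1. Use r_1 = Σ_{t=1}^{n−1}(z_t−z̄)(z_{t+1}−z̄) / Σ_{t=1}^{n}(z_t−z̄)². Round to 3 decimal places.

Mean z̄ = (12 + 11 + 12 + 9 + 9 + 18 + 5 + 17 + 14 + 4 + 14)/11 = 11.3636
Numerator Σ_{t=1}^{10}(z_t−z̄)(z_{t+1}−z̄) = -114.1322
Denominator Σ(z_t−z̄)² = 196.5455
r_1 = -114.1322 / 196.5455 = -0.581

-0.581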